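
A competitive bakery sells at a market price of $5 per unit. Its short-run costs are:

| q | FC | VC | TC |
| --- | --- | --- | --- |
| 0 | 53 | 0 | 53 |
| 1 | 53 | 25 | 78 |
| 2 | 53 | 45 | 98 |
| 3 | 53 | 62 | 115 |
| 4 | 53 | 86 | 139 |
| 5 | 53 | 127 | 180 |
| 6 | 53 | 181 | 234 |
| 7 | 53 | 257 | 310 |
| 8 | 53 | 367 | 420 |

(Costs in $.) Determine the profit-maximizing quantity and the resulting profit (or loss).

q = 0 (shut down); profit = -$53

Compute π = P·q − TC at each output: q=0: -53; q=1: -73; q=2: -88; q=3: -100; q=4: -119; q=5: -155; q=6: -204; q=7: -275; q=8: -380.
Profit is highest at q = 0. Equivalently, the lowest AVC in the table is 62/3 ≈ $20.67 at q = 3, and P = $5 falls below it — price never covers variable cost, so the firm shuts down and loses only its fixed cost.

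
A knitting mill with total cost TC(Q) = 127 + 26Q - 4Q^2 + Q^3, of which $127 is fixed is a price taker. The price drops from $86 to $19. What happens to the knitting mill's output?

AVC = 26 - 4Q + Q^2, minimized at Q = 2 where min AVC = $22. MC = 26 - 8Q + 3Q^2.
At P = $86 ≥ min AVC, set P = MC on the rising branch: Q = 6.
At P = $19 < min AVC = $22, price no longer covers variable cost at any output, so the firm shuts down: Q = 0.

Output falls from 6 to 0 (the firm shuts down)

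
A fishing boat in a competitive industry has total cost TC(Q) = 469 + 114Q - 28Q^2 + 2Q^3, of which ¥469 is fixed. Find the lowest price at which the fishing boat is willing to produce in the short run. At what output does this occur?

¥16 per unit, at Q = 7

Short-run supply begins at min AVC. From VC = 114Q - 28Q^2 + 2Q^3, AVC = 114 - 28Q + 2Q^2.
dAVC/dQ = -28 + 4Q = 0 gives Q = 7. min AVC = 114 - 28·7 + 2·7^2 = 16.
The firm shuts down for any P below ¥16.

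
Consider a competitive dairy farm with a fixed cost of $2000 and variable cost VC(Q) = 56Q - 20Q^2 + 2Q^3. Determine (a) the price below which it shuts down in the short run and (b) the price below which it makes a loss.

AVC = 56 - 20Q + 2Q^2; minimized at Q = 5, giving min AVC = $6. That is the shutdown price.
ATC = 2000/Q + 56 - 20Q + 2Q^2. Setting dATC/dQ = −2000/Q^2 − 20 + 4Q = 0 gives Q = 10 (since 4·10^3 − 20·10^2 = 2000).
min ATC = 2000/10 + 56 − 20·10 + 2·10^2 = $256. That is the break-even price.
Between these two prices the firm operates at a loss; above $256 it earns a profit.

Shutdown price = $6; break-even price = $256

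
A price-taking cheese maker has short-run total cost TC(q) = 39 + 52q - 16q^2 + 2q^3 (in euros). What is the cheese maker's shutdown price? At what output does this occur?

€20 per unit, at q = 4

The firm shuts down when price falls below the minimum of average variable cost. AVC = VC/q = 52 - 16q + 2q^2.
At the minimum of AVC, MC = AVC. MC = 52 - 32q + 6q^2; setting MC = AVC gives 4q^2 - 16q = 0, so q = 4. min AVC = 20.
The firm shuts down for any P below €20.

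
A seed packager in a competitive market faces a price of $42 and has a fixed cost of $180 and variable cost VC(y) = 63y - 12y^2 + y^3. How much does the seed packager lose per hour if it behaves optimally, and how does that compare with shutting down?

Profit = -$82 at y = 7

AVC = 63 - 12y + y^2; min AVC = $27 at y = 6. Since P = $42 ≥ min AVC, the firm produces.
With MC = 63 - 24y + 3y^2, P = MC on the upward-sloping part at y* = 7.
TR = 42·7 = 294. TC = 180 + 196 = 376. Profit = 294 − 376 = -$82.
That loss of $82 beats the $180 the firm would lose by shutting down; producing recovers $98 of fixed cost.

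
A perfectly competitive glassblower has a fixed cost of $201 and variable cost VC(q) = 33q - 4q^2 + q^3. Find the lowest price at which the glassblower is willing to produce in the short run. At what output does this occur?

$29 per unit, at q = 2

The firm shuts down when price falls below the minimum of average variable cost. AVC = VC/q = 33 - 4q + q^2.
At the minimum of AVC, MC = AVC. MC = 33 - 8q + 3q^2; setting MC = AVC gives 2q^2 - 4q = 0, so q = 2. min AVC = 29.
The firm shuts down for any P below $29.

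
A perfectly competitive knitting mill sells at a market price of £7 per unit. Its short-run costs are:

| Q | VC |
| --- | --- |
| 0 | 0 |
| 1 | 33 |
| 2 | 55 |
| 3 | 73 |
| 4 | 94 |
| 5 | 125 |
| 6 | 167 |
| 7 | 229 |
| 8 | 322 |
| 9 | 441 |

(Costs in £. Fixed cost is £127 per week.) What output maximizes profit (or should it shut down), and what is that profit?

Tabulate TR − TC: Q=0: -127; Q=1: -153; Q=2: -168; Q=3: -179; Q=4: -193; Q=5: -217; Q=6: -252; Q=7: -307; Q=8: -393; Q=9: -505.
Profit is highest at Q = 0. Equivalently, the lowest AVC in the table is 94/4 ≈ £23.50 at Q = 4, and P = £7 falls below it — price never covers variable cost, so the firm shuts down and loses only its fixed cost.

Q = 0 (shut down); profit = -£127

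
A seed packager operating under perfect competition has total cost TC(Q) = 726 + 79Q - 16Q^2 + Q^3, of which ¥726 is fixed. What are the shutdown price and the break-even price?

Shutdown price = ¥15; break-even price = ¥90

AVC = 79 - 16Q + Q^2; minimized at Q = 8, giving min AVC = ¥15. That is the shutdown price.
ATC = 726/Q + 79 - 16Q + Q^2. Setting dATC/dQ = −726/Q^2 − 16 + 2Q = 0 gives Q = 11 (since 2·11^3 − 16·11^2 = 726).
min ATC = 726/11 + 79 − 16·11 + 11^2 = ¥90. That is the break-even price.
Between these two prices the firm operates at a loss; above ¥90 it earns a profit.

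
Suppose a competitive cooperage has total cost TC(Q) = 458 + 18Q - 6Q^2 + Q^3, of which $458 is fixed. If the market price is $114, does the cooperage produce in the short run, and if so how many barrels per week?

Produce at Q = 8

Strip out fixed cost: VC = 18Q - 6Q^2 + Q^3. Then AVC = 18 - 6Q + Q^2 and MC = 18 - 12Q + 3Q^2.
The AVC parabola has its vertex at Q = 6/2 = 3, where AVC = 18 - 6·3 + 3^2 = $9.
P = $114 exceeds min AVC = $9, so the firm stays open.
Solving P = MC: -96 - 12Q + 3Q^2 = 0 ⇒ Q = -4 or 8. On the upward-sloping branch, Q* = 8.
Check: AVC at Q = 8 is $34 ≤ P, so revenue covers variable cost.
Profit = P·Q − TC = 114·8 − 730 = $182.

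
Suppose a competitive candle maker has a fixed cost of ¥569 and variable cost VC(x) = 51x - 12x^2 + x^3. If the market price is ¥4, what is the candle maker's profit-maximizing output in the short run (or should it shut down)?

Shut down

From TC, MC = TC'(x) = 51 - 24x + 3x^2 and AVC = VC/x = 51 - 12x + x^2.
AVC hits its minimum where MC = AVC, at x = 6, giving min AVC = 51 - 12·6 + 6^2 = ¥15.
Since P = ¥4 < min AVC = ¥15, price fails to cover variable cost at any output.
Best response: produce nothing and absorb the ¥569 fixed cost.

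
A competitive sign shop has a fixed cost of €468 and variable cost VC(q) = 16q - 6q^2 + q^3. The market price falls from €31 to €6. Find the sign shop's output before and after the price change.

Output falls from 5 to 0 (the firm shuts down)

AVC = 16 - 6q + q^2, minimized at q = 3 where min AVC = €7. MC = 16 - 12q + 3q^2.
With P = €31 above the shutdown price, P = MC gives q = 5.
At P = €6 < min AVC = €7, price no longer covers variable cost at any output, so the firm shuts down: q = 0.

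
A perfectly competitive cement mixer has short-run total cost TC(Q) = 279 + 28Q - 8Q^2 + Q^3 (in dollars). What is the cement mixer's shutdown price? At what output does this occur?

The firm shuts down when price falls below the minimum of average variable cost. AVC = VC/Q = 28 - 8Q + Q^2.
dAVC/dQ = -8 + 2Q = 0 gives Q = 4. min AVC = 28 - 8·4 + 4^2 = 12.
For P < $12 the firm produces nothing.

$12 per unit, at Q = 4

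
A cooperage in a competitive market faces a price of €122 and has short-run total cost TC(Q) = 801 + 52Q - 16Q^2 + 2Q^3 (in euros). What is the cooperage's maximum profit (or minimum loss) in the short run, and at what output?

Profit = -€213 at Q = 7

AVC = 52 - 16Q + 2Q^2 has its minimum €20 at Q = 4; price €122 clears that bar, so the firm operates.
With MC = 52 - 32Q + 6Q^2, P = MC on the upward-sloping part at Q* = 7.
TR = 122·7 = 854. TC = 801 + 266 = 1067. Profit = 854 − 1067 = -€213.
By producing, the firm covers all variable cost plus €588 of fixed cost; shutting down would lose the full €801.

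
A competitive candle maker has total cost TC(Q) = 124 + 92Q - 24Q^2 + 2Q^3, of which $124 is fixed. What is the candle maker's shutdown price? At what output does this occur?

The shutdown price is the minimum of AVC. VC = 92Q - 24Q^2 + 2Q^3, so AVC = 92 - 24Q + 2Q^2.
dAVC/dQ = -24 + 4Q = 0 gives Q = 6. min AVC = 92 - 24·6 + 2·6^2 = 20.
The firm shuts down for any P below $20.

$20 per unit, at Q = 6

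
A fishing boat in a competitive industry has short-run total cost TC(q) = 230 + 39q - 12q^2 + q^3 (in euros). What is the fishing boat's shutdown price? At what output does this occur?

€3 per unit, at q = 6

Short-run supply begins at min AVC. From VC = 39q - 12q^2 + q^3, AVC = 39 - 12q + q^2.
At the minimum of AVC, MC = AVC. MC = 39 - 24q + 3q^2; setting MC = AVC gives 2q^2 - 12q = 0, so q = 6. min AVC = 3.
So the shutdown price is €3.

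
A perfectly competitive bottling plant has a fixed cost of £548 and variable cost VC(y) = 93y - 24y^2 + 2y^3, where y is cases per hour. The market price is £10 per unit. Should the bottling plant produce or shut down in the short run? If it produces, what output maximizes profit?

Shut down

Strip out fixed cost: VC = 93y - 24y^2 + 2y^3. Then AVC = 93 - 24y + 2y^2 and MC = 93 - 48y + 6y^2.
The AVC parabola has its vertex at y = 24/4 = 6, where AVC = 93 - 24·6 + 2·6^2 = £21.
P = £10 lies below min AVC = £21; no output level covers variable cost.
Shutting down limits the loss to fixed cost, £548.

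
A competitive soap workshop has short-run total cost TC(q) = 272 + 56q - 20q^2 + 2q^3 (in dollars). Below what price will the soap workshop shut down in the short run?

$6 per unit

The shutdown price is the minimum of AVC. VC = 56q - 20q^2 + 2q^3, so AVC = 56 - 20q + 2q^2.
At the minimum of AVC, MC = AVC. MC = 56 - 40q + 6q^2; setting MC = AVC gives 4q^2 - 20q = 0, so q = 5. min AVC = 6.
The firm shuts down for any P below $6.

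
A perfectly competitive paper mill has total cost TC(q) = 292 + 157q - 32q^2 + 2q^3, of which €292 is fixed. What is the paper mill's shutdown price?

€29 per unit

The shutdown price is the minimum of AVC. VC = 157q - 32q^2 + 2q^3, so AVC = 157 - 32q + 2q^2.
dAVC/dq = -32 + 4q = 0 gives q = 8. min AVC = 157 - 32·8 + 2·8^2 = 29.
For P < €29 the firm produces nothing.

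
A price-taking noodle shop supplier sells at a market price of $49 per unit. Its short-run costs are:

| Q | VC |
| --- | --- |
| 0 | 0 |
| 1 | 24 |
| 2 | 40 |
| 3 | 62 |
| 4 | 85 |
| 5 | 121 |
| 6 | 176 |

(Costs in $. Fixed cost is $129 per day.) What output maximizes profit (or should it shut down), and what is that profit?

Compute π = P·Q − TC at each output: Q=0: -129; Q=1: -104; Q=2: -71; Q=3: -44; Q=4: -18; Q=5: -5; Q=6: -11.
Profit is maximized at Q = 5. AVC there is 121/5 = $24.20 ≤ P, so producing beats shutting down (which would give -$129).

Q = 5; profit = -$5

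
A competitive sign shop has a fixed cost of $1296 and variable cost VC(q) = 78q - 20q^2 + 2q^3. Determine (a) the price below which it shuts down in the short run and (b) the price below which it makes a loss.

Shutdown price = min AVC. AVC = 78 - 20q + 2q^2, with vertex at q = 5 and minimum $28.
ATC = 1296/q + 78 - 20q + 2q^2. Setting dATC/dq = −1296/q^2 − 20 + 4q = 0 gives q = 9 (since 4·9^3 − 20·9^2 = 1296).
min ATC = 1296/9 + 78 − 20·9 + 2·9^2 = $204. That is the break-even price.
For $28 ≤ P < $204 the firm produces at a loss; below $28 it shuts down.

Shutdown price = $28; break-even price = $204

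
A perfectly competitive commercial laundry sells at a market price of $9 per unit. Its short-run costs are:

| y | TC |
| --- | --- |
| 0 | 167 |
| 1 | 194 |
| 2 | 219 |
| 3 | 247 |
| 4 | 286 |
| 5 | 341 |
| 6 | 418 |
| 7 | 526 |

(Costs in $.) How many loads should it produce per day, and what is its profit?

y = 0 (shut down); profit = -$167

Compute π = P·y − TC at each output: y=0: -167; y=1: -185; y=2: -201; y=3: -220; y=4: -250; y=5: -296; y=6: -364; y=7: -463.
Profit is highest at y = 0. Equivalently, the lowest AVC in the table is 52/2 ≈ $26 at y = 2, and P = $9 falls below it — price never covers variable cost, so the firm shuts down and loses only its fixed cost.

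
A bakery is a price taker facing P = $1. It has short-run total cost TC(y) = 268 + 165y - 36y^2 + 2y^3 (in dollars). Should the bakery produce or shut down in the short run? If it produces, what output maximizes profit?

Shut down

Variable cost is VC = 165y - 36y^2 + 2y^3, so AVC = VC/y = 165 - 36y + 2y^2 and MC = dTC/dy = 165 - 72y + 6y^2.
AVC hits its minimum where MC = AVC, at y = 9, giving min AVC = 165 - 36·9 + 2·9^2 = $3.
Since P = $1 < min AVC = $3, price fails to cover variable cost at any output.
The firm minimizes its loss by shutting down and losing only its fixed cost of $268.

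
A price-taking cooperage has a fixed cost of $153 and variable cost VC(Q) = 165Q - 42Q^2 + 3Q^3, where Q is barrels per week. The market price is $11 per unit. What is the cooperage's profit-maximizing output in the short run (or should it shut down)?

Strip out fixed cost: VC = 165Q - 42Q^2 + 3Q^3. Then AVC = 165 - 42Q + 3Q^2 and MC = 165 - 84Q + 9Q^2.
AVC is minimized where dAVC/dQ = -42 + 6Q = 0, at Q = 7; min AVC = 165 - 42·7 + 3·7^2 = $18.
Since P = $11 < min AVC = $18, price fails to cover variable cost at any output.
The firm minimizes its loss by shutting down and losing only its fixed cost of $153.

Shut down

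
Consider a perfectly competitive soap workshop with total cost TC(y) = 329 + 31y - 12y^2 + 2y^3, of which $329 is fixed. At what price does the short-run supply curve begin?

The shutdown price is the minimum of AVC. VC = 31y - 12y^2 + 2y^3, so AVC = 31 - 12y + 2y^2.
dAVC/dy = -12 + 4y = 0 gives y = 3. min AVC = 31 - 12·3 + 2·3^2 = 13.
For P < $13 the firm produces nothing.

$13 per unit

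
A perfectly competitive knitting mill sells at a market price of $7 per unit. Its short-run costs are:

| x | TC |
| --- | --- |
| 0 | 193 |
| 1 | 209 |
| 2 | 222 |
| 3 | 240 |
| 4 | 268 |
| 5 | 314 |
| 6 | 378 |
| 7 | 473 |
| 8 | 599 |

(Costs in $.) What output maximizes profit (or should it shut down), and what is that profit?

x = 0 (shut down); profit = -$193

Compute π = P·x − TC at each output: x=0: -193; x=1: -202; x=2: -208; x=3: -219; x=4: -240; x=5: -279; x=6: -336; x=7: -424; x=8: -543.
Profit is highest at x = 0. Equivalently, the lowest AVC in the table is 29/2 ≈ $14.50 at x = 2, and P = $7 falls below it — price never covers variable cost, so the firm shuts down and loses only its fixed cost.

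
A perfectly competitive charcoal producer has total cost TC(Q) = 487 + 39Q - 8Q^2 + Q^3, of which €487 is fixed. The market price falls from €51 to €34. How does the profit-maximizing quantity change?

Output falls from 6 to 5

AVC = 39 - 8Q + Q^2, minimized at Q = 4 where min AVC = €23. MC = 39 - 16Q + 3Q^2.
At P = €51 ≥ min AVC, set P = MC on the rising branch: Q = 6.
At P = €34 ≥ min AVC, set P = MC: Q = 5. The firm stays open but cuts output.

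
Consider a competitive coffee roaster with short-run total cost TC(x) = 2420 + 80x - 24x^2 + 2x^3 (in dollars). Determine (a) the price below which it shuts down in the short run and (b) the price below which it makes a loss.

AVC = 80 - 24x + 2x^2; minimized at x = 6, giving min AVC = $8. That is the shutdown price.
ATC = 2420/x + 80 - 24x + 2x^2. Setting dATC/dx = −2420/x^2 − 24 + 4x = 0 gives x = 11 (since 4·11^3 − 24·11^2 = 2420).
min ATC = 2420/11 + 80 − 24·11 + 2·11^2 = $278. That is the break-even price.
For $8 ≤ P < $278 the firm produces at a loss; below $8 it shuts down.

Shutdown price = $8; break-even price = $278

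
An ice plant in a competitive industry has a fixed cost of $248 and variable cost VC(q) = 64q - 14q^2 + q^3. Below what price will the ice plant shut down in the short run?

$15 per unit

The shutdown price is the minimum of AVC. VC = 64q - 14q^2 + q^3, so AVC = 64 - 14q + q^2.
At the minimum of AVC, MC = AVC. MC = 64 - 28q + 3q^2; setting MC = AVC gives 2q^2 - 14q = 0, so q = 7. min AVC = 15.
So the shutdown price is $15.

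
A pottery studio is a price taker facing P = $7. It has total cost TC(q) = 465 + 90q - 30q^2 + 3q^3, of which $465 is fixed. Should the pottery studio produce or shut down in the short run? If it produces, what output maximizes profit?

Shut down

From TC, MC = TC'(q) = 90 - 60q + 9q^2 and AVC = VC/q = 90 - 30q + 3q^2.
AVC is minimized where dAVC/dq = -30 + 6q = 0, at q = 5; min AVC = 90 - 30·5 + 3·5^2 = $15.
With P < min AVC ($7 < $15), every unit sold adds to the loss.
Shutting down limits the loss to fixed cost, $465.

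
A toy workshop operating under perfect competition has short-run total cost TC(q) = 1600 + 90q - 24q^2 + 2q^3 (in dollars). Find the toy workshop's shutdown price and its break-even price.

Shutdown price = $18; break-even price = $210

Shutdown price = min AVC. AVC = 90 - 24q + 2q^2, with vertex at q = 6 and minimum $18.
ATC = 1600/q + 90 - 24q + 2q^2. Setting dATC/dq = −1600/q^2 − 24 + 4q = 0 gives q = 10 (since 4·10^3 − 24·10^2 = 1600).
min ATC = 1600/10 + 90 − 24·10 + 2·10^2 = $210. That is the break-even price.
For $18 ≤ P < $210 the firm produces at a loss; below $18 it shuts down.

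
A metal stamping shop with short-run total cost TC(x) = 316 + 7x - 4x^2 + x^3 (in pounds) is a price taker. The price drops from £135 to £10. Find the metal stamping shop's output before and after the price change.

MC = 7 - 8x + 3x^2; the shutdown threshold is min AVC = £3 (at x = 2).
With P = £135 above the shutdown price, P = MC gives x = 8.
At P = £10 ≥ min AVC, set P = MC: x = 3. The firm stays open but cuts output.

Output falls from 8 to 3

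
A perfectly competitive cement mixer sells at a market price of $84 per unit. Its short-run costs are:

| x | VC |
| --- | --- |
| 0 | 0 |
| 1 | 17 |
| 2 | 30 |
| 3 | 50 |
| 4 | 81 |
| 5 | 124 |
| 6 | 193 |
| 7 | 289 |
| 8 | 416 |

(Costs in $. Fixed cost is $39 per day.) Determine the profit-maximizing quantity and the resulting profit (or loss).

Profit at each row (π = 84x − TC): x=0: -39; x=1: 28; x=2: 99; x=3: 163; x=4: 216; x=5: 257; x=6: 272; x=7: 260; x=8: 217.
Profit is maximized at x = 6. AVC there is 193/6 = $32.17 ≤ P, so producing beats shutting down (which would give -$39).

x = 6; profit = $272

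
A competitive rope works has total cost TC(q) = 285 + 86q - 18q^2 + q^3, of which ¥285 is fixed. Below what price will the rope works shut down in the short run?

¥5 per unit

Short-run supply begins at min AVC. From VC = 86q - 18q^2 + q^3, AVC = 86 - 18q + q^2.
At the minimum of AVC, MC = AVC. MC = 86 - 36q + 3q^2; setting MC = AVC gives 2q^2 - 18q = 0, so q = 9. min AVC = 5.
So the shutdown price is ¥5.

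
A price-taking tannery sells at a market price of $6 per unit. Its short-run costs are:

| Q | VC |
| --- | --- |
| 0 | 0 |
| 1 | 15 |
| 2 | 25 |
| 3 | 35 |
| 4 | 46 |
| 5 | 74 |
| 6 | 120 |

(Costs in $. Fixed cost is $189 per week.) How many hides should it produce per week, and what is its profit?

Tabulate TR − TC: Q=0: -189; Q=1: -198; Q=2: -202; Q=3: -206; Q=4: -211; Q=5: -233; Q=6: -273.
Profit is highest at Q = 0. Equivalently, the lowest AVC in the table is 46/4 ≈ $11.50 at Q = 4, and P = $6 falls below it — price never covers variable cost, so the firm shuts down and loses only its fixed cost.

Q = 0 (shut down); profit = -$189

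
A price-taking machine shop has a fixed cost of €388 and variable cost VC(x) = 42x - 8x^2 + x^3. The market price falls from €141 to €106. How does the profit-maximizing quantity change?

AVC = 42 - 8x + x^2, minimized at x = 4 where min AVC = €26. MC = 42 - 16x + 3x^2.
With P = €141 above the shutdown price, P = MC gives x = 9.
At P = €106 ≥ min AVC, set P = MC: x = 8. The firm stays open but cuts output.

Output falls from 9 to 8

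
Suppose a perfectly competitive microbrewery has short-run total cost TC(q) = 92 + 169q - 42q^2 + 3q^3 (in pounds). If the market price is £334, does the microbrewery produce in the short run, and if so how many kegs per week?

Produce at q = 11

Strip out fixed cost: VC = 169q - 42q^2 + 3q^3. Then AVC = 169 - 42q + 3q^2 and MC = 169 - 84q + 9q^2.
The AVC parabola has its vertex at q = 42/6 = 7, where AVC = 169 - 42·7 + 3·7^2 = £22.
Because £334 ≥ £22, revenue can cover variable cost; the firm operates.
P = MC gives -165 - 84q + 9q^2 = 0, with roots -5/3 and 11. Take the larger (rising MC): q* = 11.
Check: AVC at q = 11 is £70 ≤ P, so revenue covers variable cost.
Profit = P·q − TC = 334·11 − 862 = £2812.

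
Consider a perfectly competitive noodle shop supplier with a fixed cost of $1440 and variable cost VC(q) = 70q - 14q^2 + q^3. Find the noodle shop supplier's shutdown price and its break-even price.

AVC = 70 - 14q + q^2; minimized at q = 7, giving min AVC = $21. That is the shutdown price.
ATC = 1440/q + 70 - 14q + q^2. Setting dATC/dq = −1440/q^2 − 14 + 2q = 0 gives q = 12 (since 2·12^3 − 14·12^2 = 1440).
min ATC = 1440/12 + 70 − 14·12 + 12^2 = $166. That is the break-even price.
Between these two prices the firm operates at a loss; above $166 it earns a profit.

Shutdown price = $21; break-even price = $166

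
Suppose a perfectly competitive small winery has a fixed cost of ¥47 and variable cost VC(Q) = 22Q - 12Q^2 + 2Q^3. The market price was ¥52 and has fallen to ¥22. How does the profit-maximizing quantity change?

MC = 22 - 24Q + 6Q^2; the shutdown threshold is min AVC = ¥4 (at Q = 3).
With P = ¥52 above the shutdown price, P = MC gives Q = 5.
At P = ¥22 ≥ min AVC, set P = MC: Q = 4. The firm stays open but cuts output.

Output falls from 5 to 4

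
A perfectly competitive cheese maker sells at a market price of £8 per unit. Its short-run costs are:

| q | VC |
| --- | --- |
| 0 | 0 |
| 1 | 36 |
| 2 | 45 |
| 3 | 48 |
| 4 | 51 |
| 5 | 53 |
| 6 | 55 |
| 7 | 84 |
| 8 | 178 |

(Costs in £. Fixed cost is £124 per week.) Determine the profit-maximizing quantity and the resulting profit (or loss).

q = 0 (shut down); profit = -£124

Compute π = P·q − TC at each output: q=0: -124; q=1: -152; q=2: -153; q=3: -148; q=4: -143; q=5: -137; q=6: -131; q=7: -152; q=8: -238.
Profit is highest at q = 0. Equivalently, the lowest AVC in the table is 55/6 ≈ £9.17 at q = 6, and P = £8 falls below it — price never covers variable cost, so the firm shuts down and loses only its fixed cost.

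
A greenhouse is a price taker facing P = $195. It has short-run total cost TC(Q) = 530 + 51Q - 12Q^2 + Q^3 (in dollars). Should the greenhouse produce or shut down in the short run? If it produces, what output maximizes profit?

Produce at Q = 12

From TC, MC = TC'(Q) = 51 - 24Q + 3Q^2 and AVC = VC/Q = 51 - 12Q + Q^2.
The AVC parabola has its vertex at Q = 12/2 = 6, where AVC = 51 - 12·6 + 6^2 = $15.
Because $195 ≥ $15, revenue can cover variable cost; the firm operates.
Set P = MC: 195 = 51 - 24Q + 3Q^2 → -144 - 24Q + 3Q^2 = 0. The roots are Q = -4 and Q = 12; the profit-maximizing output is on the rising part of MC, so Q* = 12.
Check: AVC at Q = 12 is $51 ≤ P, so revenue covers variable cost.
Profit = P·Q − TC = 195·12 − 1142 = $1198.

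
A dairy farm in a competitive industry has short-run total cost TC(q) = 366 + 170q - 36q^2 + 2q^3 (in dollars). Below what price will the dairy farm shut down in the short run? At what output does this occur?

Short-run supply begins at min AVC. From VC = 170q - 36q^2 + 2q^3, AVC = 170 - 36q + 2q^2.
dAVC/dq = -36 + 4q = 0 gives q = 9. min AVC = 170 - 36·9 + 2·9^2 = 8.
For P < $8 the firm produces nothing.

$8 per unit, at q = 9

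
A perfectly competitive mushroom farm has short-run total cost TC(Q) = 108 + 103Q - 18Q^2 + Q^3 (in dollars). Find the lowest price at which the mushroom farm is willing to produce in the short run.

The shutdown price is the minimum of AVC. VC = 103Q - 18Q^2 + Q^3, so AVC = 103 - 18Q + Q^2.
dAVC/dQ = -18 + 2Q = 0 gives Q = 9. min AVC = 103 - 18·9 + 9^2 = 22.
For P < $22 the firm produces nothing.

$22 per unit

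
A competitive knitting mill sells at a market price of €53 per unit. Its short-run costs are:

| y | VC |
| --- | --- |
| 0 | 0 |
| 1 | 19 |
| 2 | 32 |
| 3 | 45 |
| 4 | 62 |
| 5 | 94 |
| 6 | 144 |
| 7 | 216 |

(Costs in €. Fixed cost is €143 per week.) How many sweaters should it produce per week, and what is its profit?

Profit at each row (π = 53y − TC): y=0: -143; y=1: -109; y=2: -69; y=3: -29; y=4: 7; y=5: 28; y=6: 31; y=7: 12.
Profit is maximized at y = 6. AVC there is 144/6 = €24 ≤ P, so producing beats shutting down (which would give -€143).

y = 6; profit = €31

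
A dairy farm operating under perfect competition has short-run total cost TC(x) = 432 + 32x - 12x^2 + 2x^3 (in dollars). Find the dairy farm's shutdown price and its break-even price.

Shutdown price = $14; break-even price = $104

AVC = 32 - 12x + 2x^2; minimized at x = 3, giving min AVC = $14. That is the shutdown price.
ATC = 432/x + 32 - 12x + 2x^2. Setting dATC/dx = −432/x^2 − 12 + 4x = 0 gives x = 6 (since 4·6^3 − 12·6^2 = 432).
min ATC = 432/6 + 32 − 12·6 + 2·6^2 = $104. That is the break-even price.
For $14 ≤ P < $104 the firm produces at a loss; below $14 it shuts down.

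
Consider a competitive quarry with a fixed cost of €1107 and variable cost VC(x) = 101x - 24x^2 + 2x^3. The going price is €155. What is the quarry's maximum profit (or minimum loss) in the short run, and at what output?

Profit = -€135 at x = 9

AVC = 101 - 24x + 2x^2 has its minimum €29 at x = 6; price €155 clears that bar, so the firm operates.
MC = 101 - 48x + 6x^2. Setting P = MC and taking the root on the rising branch gives x* = 9.
TR = 155·9 = 1395. TC = 1107 + 423 = 1530. Profit = 1395 − 1530 = -€135.
That loss of €135 beats the €1107 the firm would lose by shutting down; producing recovers €972 of fixed cost.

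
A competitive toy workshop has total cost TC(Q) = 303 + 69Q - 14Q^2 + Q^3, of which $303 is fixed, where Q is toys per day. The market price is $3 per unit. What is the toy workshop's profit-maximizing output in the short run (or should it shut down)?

Shut down

Variable cost is VC = 69Q - 14Q^2 + Q^3, so AVC = VC/Q = 69 - 14Q + Q^2 and MC = dTC/dQ = 69 - 28Q + 3Q^2.
The AVC parabola has its vertex at Q = 14/2 = 7, where AVC = 69 - 14·7 + 7^2 = $20.
With P < min AVC ($3 < $20), every unit sold adds to the loss.
Shutting down limits the loss to fixed cost, $303.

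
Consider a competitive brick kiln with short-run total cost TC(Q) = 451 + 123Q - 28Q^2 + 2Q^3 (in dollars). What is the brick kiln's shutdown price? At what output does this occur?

$25 per unit, at Q = 7

The firm shuts down when price falls below the minimum of average variable cost. AVC = VC/Q = 123 - 28Q + 2Q^2.
dAVC/dQ = -28 + 4Q = 0 gives Q = 7. min AVC = 123 - 28·7 + 2·7^2 = 25.
For P < $25 the firm produces nothing.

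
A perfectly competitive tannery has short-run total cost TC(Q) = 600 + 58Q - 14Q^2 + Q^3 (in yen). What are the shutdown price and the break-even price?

Shutdown price = min AVC. AVC = 58 - 14Q + Q^2, with vertex at Q = 7 and minimum ¥9.
ATC = 600/Q + 58 - 14Q + Q^2. Setting dATC/dQ = −600/Q^2 − 14 + 2Q = 0 gives Q = 10 (since 2·10^3 − 14·10^2 = 600).
min ATC = 600/10 + 58 − 14·10 + 10^2 = ¥78. That is the break-even price.
For ¥9 ≤ P < ¥78 the firm produces at a loss; below ¥9 it shuts down.

Shutdown price = ¥9; break-even price = ¥78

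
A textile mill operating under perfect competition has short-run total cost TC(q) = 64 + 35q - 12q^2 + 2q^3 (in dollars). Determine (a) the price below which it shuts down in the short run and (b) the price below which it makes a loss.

Shutdown price = $17; break-even price = $35

AVC = 35 - 12q + 2q^2; minimized at q = 3, giving min AVC = $17. That is the shutdown price.
ATC = 64/q + 35 - 12q + 2q^2. Setting dATC/dq = −64/q^2 − 12 + 4q = 0 gives q = 4 (since 4·4^3 − 12·4^2 = 64).
min ATC = 64/4 + 35 − 12·4 + 2·4^2 = $35. That is the break-even price.
Between these two prices the firm operates at a loss; above $35 it earns a profit.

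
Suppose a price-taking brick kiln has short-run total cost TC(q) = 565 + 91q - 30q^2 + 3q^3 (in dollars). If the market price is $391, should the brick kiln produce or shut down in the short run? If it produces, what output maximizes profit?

Variable cost is VC = 91q - 30q^2 + 3q^3, so AVC = VC/q = 91 - 30q + 3q^2 and MC = dTC/dq = 91 - 60q + 9q^2.
The AVC parabola has its vertex at q = 30/6 = 5, where AVC = 91 - 30·5 + 3·5^2 = $16.
Because $391 ≥ $16, revenue can cover variable cost; the firm operates.
Set P = MC: 391 = 91 - 60q + 9q^2 → -300 - 60q + 9q^2 = 0. The roots are q = -10/3 and q = 10; the profit-maximizing output is on the rising part of MC, so q* = 10.
Check: AVC at q = 10 is $91 ≤ P, so revenue covers variable cost.
Profit = P·q − TC = 391·10 − 1475 = $2435.

Produce at q = 10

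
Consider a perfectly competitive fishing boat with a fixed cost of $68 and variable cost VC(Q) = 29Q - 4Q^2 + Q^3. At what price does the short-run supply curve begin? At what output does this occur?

The firm shuts down when price falls below the minimum of average variable cost. AVC = VC/Q = 29 - 4Q + Q^2.
dAVC/dQ = -4 + 2Q = 0 gives Q = 2. min AVC = 29 - 4·2 + 2^2 = 25.
For P < $25 the firm produces nothing.

$25 per unit, at Q = 2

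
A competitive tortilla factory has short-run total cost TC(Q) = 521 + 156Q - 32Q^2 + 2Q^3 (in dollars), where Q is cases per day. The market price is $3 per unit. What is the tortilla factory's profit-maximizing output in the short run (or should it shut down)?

Variable cost is VC = 156Q - 32Q^2 + 2Q^3, so AVC = VC/Q = 156 - 32Q + 2Q^2 and MC = dTC/dQ = 156 - 64Q + 6Q^2.
The AVC parabola has its vertex at Q = 32/4 = 8, where AVC = 156 - 32·8 + 2·8^2 = $28.
Since P = $3 < min AVC = $28, price fails to cover variable cost at any output.
Best response: produce nothing and absorb the $521 fixed cost.

Shut down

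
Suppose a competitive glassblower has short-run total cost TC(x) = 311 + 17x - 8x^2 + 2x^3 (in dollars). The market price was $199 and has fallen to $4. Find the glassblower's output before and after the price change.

Output falls from 7 to 0 (the firm shuts down)

MC = 17 - 16x + 6x^2; the shutdown threshold is min AVC = $9 (at x = 2).
With P = $199 above the shutdown price, P = MC gives x = 7.
At P = $4 < min AVC = $9, price no longer covers variable cost at any output, so the firm shuts down: x = 0.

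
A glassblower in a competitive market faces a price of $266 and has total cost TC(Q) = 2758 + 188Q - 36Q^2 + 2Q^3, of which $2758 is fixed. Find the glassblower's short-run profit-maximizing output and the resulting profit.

AVC = 188 - 36Q + 2Q^2 has its minimum $26 at Q = 9; price $266 clears that bar, so the firm operates.
MC = 188 - 72Q + 6Q^2. Setting P = MC and taking the root on the rising branch gives Q* = 13.
TR = 266·13 = 3458. TC = 2758 + 754 = 3512. Profit = 3458 − 3512 = -$54.
Shutting down would mean losing the fixed cost of $2758, so operating at a loss of $54 is better by $2704.

Profit = -$54 at Q = 13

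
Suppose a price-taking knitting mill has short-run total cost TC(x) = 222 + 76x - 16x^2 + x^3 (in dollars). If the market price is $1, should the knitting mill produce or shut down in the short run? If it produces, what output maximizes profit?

Variable cost is VC = 76x - 16x^2 + x^3, so AVC = VC/x = 76 - 16x + x^2 and MC = dTC/dx = 76 - 32x + 3x^2.
The AVC parabola has its vertex at x = 16/2 = 8, where AVC = 76 - 16·8 + 8^2 = $12.
With P < min AVC ($1 < $12), every unit sold adds to the loss.
Shutting down limits the loss to fixed cost, $222.

Shut down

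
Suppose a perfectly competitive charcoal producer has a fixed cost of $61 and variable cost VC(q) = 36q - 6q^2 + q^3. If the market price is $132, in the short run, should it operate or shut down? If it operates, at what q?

Produce at q = 8

Strip out fixed cost: VC = 36q - 6q^2 + q^3. Then AVC = 36 - 6q + q^2 and MC = 36 - 12q + 3q^2.
The AVC parabola has its vertex at q = 6/2 = 3, where AVC = 36 - 6·3 + 3^2 = $27.
Because $132 ≥ $27, revenue can cover variable cost; the firm operates.
Solving P = MC: -96 - 12q + 3q^2 = 0 ⇒ q = -4 or 8. On the upward-sloping branch, q* = 8.
Check: AVC at q = 8 is $52 ≤ P, so revenue covers variable cost.
Profit = P·q − TC = 132·8 − 477 = $579.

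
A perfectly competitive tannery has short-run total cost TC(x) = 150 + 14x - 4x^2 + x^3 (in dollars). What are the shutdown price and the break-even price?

Shutdown price = $10; break-even price = $49

Shutdown price = min AVC. AVC = 14 - 4x + x^2, with vertex at x = 2 and minimum $10.
ATC = 150/x + 14 - 4x + x^2. Setting dATC/dx = −150/x^2 − 4 + 2x = 0 gives x = 5 (since 2·5^3 − 4·5^2 = 150).
min ATC = 150/5 + 14 − 4·5 + 5^2 = $49. That is the break-even price.
Between these two prices the firm operates at a loss; above $49 it earns a profit.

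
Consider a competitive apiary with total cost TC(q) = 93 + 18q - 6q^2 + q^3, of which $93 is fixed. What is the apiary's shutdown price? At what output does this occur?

$9 per unit, at q = 3

The shutdown price is the minimum of AVC. VC = 18q - 6q^2 + q^3, so AVC = 18 - 6q + q^2.
At the minimum of AVC, MC = AVC. MC = 18 - 12q + 3q^2; setting MC = AVC gives 2q^2 - 6q = 0, so q = 3. min AVC = 9.
The firm shuts down for any P below $9.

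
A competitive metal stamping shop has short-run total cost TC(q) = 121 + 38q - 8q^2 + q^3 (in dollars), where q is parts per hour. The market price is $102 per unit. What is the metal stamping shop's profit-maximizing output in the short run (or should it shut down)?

From TC, MC = TC'(q) = 38 - 16q + 3q^2 and AVC = VC/q = 38 - 8q + q^2.
The AVC parabola has its vertex at q = 8/2 = 4, where AVC = 38 - 8·4 + 4^2 = $22.
Since P = $102 ≥ min AVC = $22, price covers variable cost and the firm should produce.
Set P = MC: 102 = 38 - 16q + 3q^2 → -64 - 16q + 3q^2 = 0. The roots are q = -8/3 and q = 8; the profit-maximizing output is on the rising part of MC, so q* = 8.
Check: AVC at q = 8 is $38 ≤ P, so revenue covers variable cost.
Profit = P·q − TC = 102·8 − 425 = $391.

Produce at q = 8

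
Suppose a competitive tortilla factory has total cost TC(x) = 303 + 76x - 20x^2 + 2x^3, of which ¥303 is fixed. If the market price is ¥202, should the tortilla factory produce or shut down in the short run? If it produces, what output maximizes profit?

From TC, MC = TC'(x) = 76 - 40x + 6x^2 and AVC = VC/x = 76 - 20x + 2x^2.
AVC is minimized where dAVC/dx = -20 + 4x = 0, at x = 5; min AVC = 76 - 20·5 + 2·5^2 = ¥26.
P = ¥202 exceeds min AVC = ¥26, so the firm stays open.
P = MC gives -126 - 40x + 6x^2 = 0, with roots -7/3 and 9. Take the larger (rising MC): x* = 9.
Check: AVC at x = 9 is ¥58 ≤ P, so revenue covers variable cost.
Profit = P·x − TC = 202·9 − 825 = ¥993.

Produce at x = 9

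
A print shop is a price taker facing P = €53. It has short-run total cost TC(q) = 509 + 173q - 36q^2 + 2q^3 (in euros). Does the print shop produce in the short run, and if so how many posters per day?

Variable cost is VC = 173q - 36q^2 + 2q^3, so AVC = VC/q = 173 - 36q + 2q^2 and MC = dTC/dq = 173 - 72q + 6q^2.
The AVC parabola has its vertex at q = 36/4 = 9, where AVC = 173 - 36·9 + 2·9^2 = €11.
P = €53 exceeds min AVC = €11, so the firm stays open.
Solving P = MC: 120 - 72q + 6q^2 = 0 ⇒ q = 2 or 10. On the upward-sloping branch, q* = 10.
Check: AVC at q = 10 is €13 ≤ P, so revenue covers variable cost.
Profit = P·q − TC = 53·10 − 639 = -€109, a loss, but smaller than the €509 fixed cost the firm would lose by shutting down.

Produce at q = 10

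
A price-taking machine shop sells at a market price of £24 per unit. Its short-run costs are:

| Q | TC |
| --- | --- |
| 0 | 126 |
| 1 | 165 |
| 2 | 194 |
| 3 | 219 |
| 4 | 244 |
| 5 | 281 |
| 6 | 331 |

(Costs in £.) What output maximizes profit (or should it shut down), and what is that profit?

Profit at each row (π = 24Q − TC): Q=0: -126; Q=1: -141; Q=2: -146; Q=3: -147; Q=4: -148; Q=5: -161; Q=6: -187.
Profit is highest at Q = 0. Equivalently, the lowest AVC in the table is 118/4 ≈ £29.50 at Q = 4, and P = £24 falls below it — price never covers variable cost, so the firm shuts down and loses only its fixed cost.

Q = 0 (shut down); profit = -£126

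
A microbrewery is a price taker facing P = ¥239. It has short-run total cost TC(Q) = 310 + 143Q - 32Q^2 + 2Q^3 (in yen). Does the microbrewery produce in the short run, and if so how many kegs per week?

Produce at Q = 12

Variable cost is VC = 143Q - 32Q^2 + 2Q^3, so AVC = VC/Q = 143 - 32Q + 2Q^2 and MC = dTC/dQ = 143 - 64Q + 6Q^2.
AVC is minimized where dAVC/dQ = -32 + 4Q = 0, at Q = 8; min AVC = 143 - 32·8 + 2·8^2 = ¥15.
P = ¥239 exceeds min AVC = ¥15, so the firm stays open.
Set P = MC: 239 = 143 - 64Q + 6Q^2 → -96 - 64Q + 6Q^2 = 0. The roots are Q = -4/3 and Q = 12; the profit-maximizing output is on the rising part of MC, so Q* = 12.
Check: AVC at Q = 12 is ¥47 ≤ P, so revenue covers variable cost.
Profit = P·Q − TC = 239·12 − 874 = ¥1994.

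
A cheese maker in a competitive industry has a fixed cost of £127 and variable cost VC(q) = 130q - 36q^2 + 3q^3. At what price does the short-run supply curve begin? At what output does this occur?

£22 per unit, at q = 6

Short-run supply begins at min AVC. From VC = 130q - 36q^2 + 3q^3, AVC = 130 - 36q + 3q^2.
At the minimum of AVC, MC = AVC. MC = 130 - 72q + 9q^2; setting MC = AVC gives 6q^2 - 36q = 0, so q = 6. min AVC = 22.
For P < £22 the firm produces nothing.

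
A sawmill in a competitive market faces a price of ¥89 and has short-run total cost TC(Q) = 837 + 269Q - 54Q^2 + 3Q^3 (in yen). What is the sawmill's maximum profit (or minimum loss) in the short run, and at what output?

Profit = -¥237 at Q = 10

AVC = 269 - 54Q + 3Q^2; min AVC = ¥26 at Q = 9. Since P = ¥89 ≥ min AVC, the firm produces.
With MC = 269 - 108Q + 9Q^2, P = MC on the upward-sloping part at Q* = 10.
TR = 89·10 = 890. TC = 837 + 290 = 1127. Profit = 890 − 1127 = -¥237.
Shutting down would mean losing the fixed cost of ¥837, so operating at a loss of ¥237 is better by ¥600.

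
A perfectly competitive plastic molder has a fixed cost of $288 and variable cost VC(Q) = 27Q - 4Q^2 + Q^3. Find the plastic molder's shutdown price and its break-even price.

Shutdown price = $23; break-even price = $87

Shutdown price = min AVC. AVC = 27 - 4Q + Q^2, with vertex at Q = 2 and minimum $23.
ATC = 288/Q + 27 - 4Q + Q^2. Setting dATC/dQ = −288/Q^2 − 4 + 2Q = 0 gives Q = 6 (since 2·6^3 − 4·6^2 = 288).
min ATC = 288/6 + 27 − 4·6 + 6^2 = $87. That is the break-even price.
Between these two prices the firm operates at a loss; above $87 it earns a profit.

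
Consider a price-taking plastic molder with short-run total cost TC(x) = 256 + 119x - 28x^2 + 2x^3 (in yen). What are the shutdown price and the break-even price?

Shutdown price = ¥21; break-even price = ¥55

AVC = 119 - 28x + 2x^2; minimized at x = 7, giving min AVC = ¥21. That is the shutdown price.
ATC = 256/x + 119 - 28x + 2x^2. Setting dATC/dx = −256/x^2 − 28 + 4x = 0 gives x = 8 (since 4·8^3 − 28·8^2 = 256).
min ATC = 256/8 + 119 − 28·8 + 2·8^2 = ¥55. That is the break-even price.
For ¥21 ≤ P < ¥55 the firm produces at a loss; below ¥21 it shuts down.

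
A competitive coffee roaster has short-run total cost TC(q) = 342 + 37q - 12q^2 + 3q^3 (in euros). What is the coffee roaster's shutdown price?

€25 per unit

The shutdown price is the minimum of AVC. VC = 37q - 12q^2 + 3q^3, so AVC = 37 - 12q + 3q^2.
dAVC/dq = -12 + 6q = 0 gives q = 2. min AVC = 37 - 12·2 + 3·2^2 = 25.
For P < €25 the firm produces nothing.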